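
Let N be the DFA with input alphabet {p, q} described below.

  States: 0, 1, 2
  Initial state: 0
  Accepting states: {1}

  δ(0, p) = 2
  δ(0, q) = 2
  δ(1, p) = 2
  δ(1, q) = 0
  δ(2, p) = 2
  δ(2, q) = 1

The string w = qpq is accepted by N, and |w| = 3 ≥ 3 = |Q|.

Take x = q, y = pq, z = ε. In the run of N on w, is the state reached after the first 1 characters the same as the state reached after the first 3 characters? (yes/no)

no

Run of N on the first 3 characters of w = q p q:
  step 0: 0  (start)
  step 1: 2  (read q: 0→2)
  step 2: 2  (read p: 2→2)
  step 3: 1  (read q: 2→1)

After x (step 1): 2. After xy (step 3): 1.
They differ (2 ≠ 1), so y is not a cycle from the state after x; this split is not the one the pumping-lemma construction produces, and pumping y need not keep the string in L(N).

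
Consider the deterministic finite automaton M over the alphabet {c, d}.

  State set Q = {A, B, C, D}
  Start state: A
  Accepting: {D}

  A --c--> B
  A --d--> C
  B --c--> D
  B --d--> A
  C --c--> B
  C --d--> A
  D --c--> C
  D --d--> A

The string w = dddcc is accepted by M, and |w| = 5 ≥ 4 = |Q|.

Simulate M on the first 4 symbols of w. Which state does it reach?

State sequence: A -d-> C -d-> A -d-> C -c-> B

After reading 4 characters, M is in state B.

B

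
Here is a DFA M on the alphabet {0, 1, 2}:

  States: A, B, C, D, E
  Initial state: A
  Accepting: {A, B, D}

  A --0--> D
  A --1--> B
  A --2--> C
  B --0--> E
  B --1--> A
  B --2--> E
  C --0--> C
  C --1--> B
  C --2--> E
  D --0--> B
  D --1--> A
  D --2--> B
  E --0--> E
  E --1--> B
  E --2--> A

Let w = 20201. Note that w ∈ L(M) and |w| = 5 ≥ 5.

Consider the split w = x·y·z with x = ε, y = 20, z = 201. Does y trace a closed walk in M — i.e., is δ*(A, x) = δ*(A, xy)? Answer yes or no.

Run of M on the first 2 characters of w = 2 0:
  step 0: A  (start)
  step 1: C  (read 2: A→C)
  step 2: C  (read 0: C→C)

After x (step 0): A. After xy (step 2): C.
They differ (A ≠ C), so y is not a cycle from the state after x; this split is not the one the pumping-lemma construction produces, and pumping y need not keep the string in L(M).

no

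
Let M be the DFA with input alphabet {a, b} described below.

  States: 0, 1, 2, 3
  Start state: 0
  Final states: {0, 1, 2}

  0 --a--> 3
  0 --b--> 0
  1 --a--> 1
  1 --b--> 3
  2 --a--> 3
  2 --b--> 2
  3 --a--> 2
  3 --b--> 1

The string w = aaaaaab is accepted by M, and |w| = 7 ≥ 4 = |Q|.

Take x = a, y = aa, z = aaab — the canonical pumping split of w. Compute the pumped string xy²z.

aaaaaaaab

xy^2z = a·aa·aa·aaab = aaaaaaaab.
Reading y = aa takes M from 3 back to 3, so after x·y·y the machine is still in 3, and z then leads to the accepting state 2. Hence aaaaaaaab ∈ L(M).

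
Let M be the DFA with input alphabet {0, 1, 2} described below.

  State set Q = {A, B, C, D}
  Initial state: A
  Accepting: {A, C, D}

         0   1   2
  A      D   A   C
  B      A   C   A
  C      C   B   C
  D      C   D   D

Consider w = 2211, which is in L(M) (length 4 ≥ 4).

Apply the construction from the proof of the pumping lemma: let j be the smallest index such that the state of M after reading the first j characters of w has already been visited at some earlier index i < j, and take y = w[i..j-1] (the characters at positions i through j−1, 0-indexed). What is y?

State sequence: A -2-> C -2-> C -1-> B -1-> C
First repeat at step 2: C was already visited.

So i = 1, j = 2, giving x = w[0:1] = 2, y = w[1:2] = 2, z = w[2:4] = 11.
Check: |xy| = 2 ≤ 4 and |y| = 1 ≥ 1. Reading y takes M from C back to C, so every xyⁱz is accepted.

2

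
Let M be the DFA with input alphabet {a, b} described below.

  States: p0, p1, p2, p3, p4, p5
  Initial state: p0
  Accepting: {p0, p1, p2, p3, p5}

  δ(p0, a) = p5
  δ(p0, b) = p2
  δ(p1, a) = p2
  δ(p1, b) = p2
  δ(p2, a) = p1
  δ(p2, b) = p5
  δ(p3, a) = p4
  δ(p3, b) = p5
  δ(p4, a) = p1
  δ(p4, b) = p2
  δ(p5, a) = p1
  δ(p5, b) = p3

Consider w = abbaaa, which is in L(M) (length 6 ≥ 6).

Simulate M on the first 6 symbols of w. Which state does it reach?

p1

State sequence: p0 -a-> p5 -b-> p3 -b-> p5 -a-> p1 -a-> p2 -a-> p1

After reading 6 characters, M is in state p1.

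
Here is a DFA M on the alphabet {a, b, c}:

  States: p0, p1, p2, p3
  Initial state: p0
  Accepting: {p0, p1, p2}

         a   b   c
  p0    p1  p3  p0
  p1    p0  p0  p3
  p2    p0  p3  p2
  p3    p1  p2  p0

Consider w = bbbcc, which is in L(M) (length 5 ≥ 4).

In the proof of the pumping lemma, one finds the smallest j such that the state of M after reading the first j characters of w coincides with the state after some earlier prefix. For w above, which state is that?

State sequence: p0 -b-> p3 -b-> p2 -b-> p3 -c-> p0 -c-> p0
First repeat at step 3: p3 was already visited.

The earliest repeat is at step j = 3: M is in p3, which it already visited at step i = 1.

p3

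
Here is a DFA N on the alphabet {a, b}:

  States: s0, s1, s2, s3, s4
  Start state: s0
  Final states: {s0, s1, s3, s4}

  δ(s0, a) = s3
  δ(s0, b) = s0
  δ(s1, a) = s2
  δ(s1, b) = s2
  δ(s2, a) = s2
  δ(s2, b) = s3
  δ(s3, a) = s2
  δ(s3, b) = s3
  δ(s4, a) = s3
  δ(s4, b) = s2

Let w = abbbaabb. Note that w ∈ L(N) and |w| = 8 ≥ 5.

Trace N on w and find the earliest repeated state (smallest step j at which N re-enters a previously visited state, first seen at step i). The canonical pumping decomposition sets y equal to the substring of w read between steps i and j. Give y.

b

Run of N on w = a b b b a a b b:
  step 0: s0  (start)
  step 1: s3  (read a: s0→s3)
  step 2: s3  (read b: s3→s3)   ← first repeat (s3 seen earlier)
  step 3: s3  (read b: s3→s3)
  step 4: s3  (read b: s3→s3)
  step 5: s2  (read a: s3→s2)
  step 6: s2  (read a: s2→s2)
  step 7: s3  (read b: s2→s3)
  step 8: s3  (read b: s3→s3)

So i = 1, j = 2, giving x = w[0:1] = a, y = w[1:2] = b, z = w[2:8] = bbaabb.
Check: |xy| = 2 ≤ 5 and |y| = 1 ≥ 1. Reading y takes N from s3 back to s3, so every xyⁱz is accepted.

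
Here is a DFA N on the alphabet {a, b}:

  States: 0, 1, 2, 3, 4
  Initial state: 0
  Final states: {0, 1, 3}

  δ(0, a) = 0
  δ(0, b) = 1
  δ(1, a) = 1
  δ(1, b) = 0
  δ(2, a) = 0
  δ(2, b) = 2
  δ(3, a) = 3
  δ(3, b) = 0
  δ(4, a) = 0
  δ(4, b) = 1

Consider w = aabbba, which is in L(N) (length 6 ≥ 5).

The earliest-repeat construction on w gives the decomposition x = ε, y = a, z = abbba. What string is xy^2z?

xy^2z = ε·a·a·abbba = aaabbba.
Reading y = a takes N from 0 back to 0, so after x·y·y the machine is still in 0, and z then leads to the accepting state 1. Hence aaabbba ∈ L(N).

aaabbba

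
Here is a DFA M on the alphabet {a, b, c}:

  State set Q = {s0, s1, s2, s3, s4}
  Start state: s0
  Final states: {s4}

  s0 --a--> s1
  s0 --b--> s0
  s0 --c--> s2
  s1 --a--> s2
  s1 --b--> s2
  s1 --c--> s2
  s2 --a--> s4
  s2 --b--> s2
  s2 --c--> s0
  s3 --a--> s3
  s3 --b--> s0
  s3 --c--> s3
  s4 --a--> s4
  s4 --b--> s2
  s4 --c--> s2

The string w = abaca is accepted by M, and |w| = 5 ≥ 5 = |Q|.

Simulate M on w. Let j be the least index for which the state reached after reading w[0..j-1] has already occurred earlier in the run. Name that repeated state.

State sequence: s0 -a-> s1 -b-> s2 -a-> s4 -c-> s2 -a-> s4
First repeat at step 4: s2 was already visited.

The earliest repeat is at step j = 4: M is in s2, which it already visited at step i = 2.
With |Q| = 5, pigeonhole forces a state repeat no later than step 5; the substring read between the first and second visits to that state can be pumped.

s2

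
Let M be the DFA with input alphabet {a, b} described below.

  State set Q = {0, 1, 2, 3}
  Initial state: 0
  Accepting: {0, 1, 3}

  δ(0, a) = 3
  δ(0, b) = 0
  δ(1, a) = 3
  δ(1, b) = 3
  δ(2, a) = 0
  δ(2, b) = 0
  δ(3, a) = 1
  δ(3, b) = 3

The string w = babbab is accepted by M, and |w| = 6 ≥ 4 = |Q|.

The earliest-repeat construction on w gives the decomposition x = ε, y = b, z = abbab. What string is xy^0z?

xy⁰z = xz = ε·abbab = abbab.
Reading y = b takes M from 0 back to 0, so after x the machine is still in 0, and z then leads to the accepting state 3. Hence abbab ∈ L(M).

abbab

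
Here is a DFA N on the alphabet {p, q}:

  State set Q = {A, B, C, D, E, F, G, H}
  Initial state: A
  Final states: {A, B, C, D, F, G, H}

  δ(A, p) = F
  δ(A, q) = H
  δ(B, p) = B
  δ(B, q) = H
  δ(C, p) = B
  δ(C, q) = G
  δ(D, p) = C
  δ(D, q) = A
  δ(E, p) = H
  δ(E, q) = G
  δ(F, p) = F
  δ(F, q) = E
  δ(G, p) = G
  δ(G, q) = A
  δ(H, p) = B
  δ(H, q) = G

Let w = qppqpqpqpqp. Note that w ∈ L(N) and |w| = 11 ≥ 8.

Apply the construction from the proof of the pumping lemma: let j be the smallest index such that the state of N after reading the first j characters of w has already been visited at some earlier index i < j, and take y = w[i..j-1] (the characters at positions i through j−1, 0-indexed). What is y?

p

Run of N on w = q p p q p q p q p q p:
  step 0: A  (start)
  step 1: H  (read q: A→H)
  step 2: B  (read p: H→B)
  step 3: B  (read p: B→B)   ← first repeat (B seen earlier)
  step 4: H  (read q: B→H)
  step 5: B  (read p: H→B)
  step 6: H  (read q: B→H)
  step 7: B  (read p: H→B)
  step 8: H  (read q: B→H)
  step 9: B  (read p: H→B)
  step 10: H  (read q: B→H)
  step 11: B  (read p: H→B)

So i = 2, j = 3, giving x = w[0:2] = qp, y = w[2:3] = p, z = w[3:11] = qpqpqpqp.
Check: |xy| = 3 ≤ 8 and |y| = 1 ≥ 1. Reading y takes N from B back to B, so every xyⁱz is accepted.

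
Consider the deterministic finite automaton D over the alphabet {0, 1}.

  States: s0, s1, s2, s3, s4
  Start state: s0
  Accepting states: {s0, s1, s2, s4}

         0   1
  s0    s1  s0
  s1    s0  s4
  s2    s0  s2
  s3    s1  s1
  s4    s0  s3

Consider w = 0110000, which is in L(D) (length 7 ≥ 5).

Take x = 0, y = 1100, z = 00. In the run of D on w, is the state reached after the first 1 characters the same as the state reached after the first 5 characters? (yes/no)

Run of D on the first 5 characters of w = 0 1 1 0 0:
  step 0: s0  (start)
  step 1: s1  (read 0: s0→s1)
  step 2: s4  (read 1: s1→s4)
  step 3: s3  (read 1: s4→s3)
  step 4: s1  (read 0: s3→s1)
  step 5: s0  (read 0: s1→s0)

After x (step 1): s1. After xy (step 5): s0.
They differ (s1 ≠ s0), so y is not a cycle from the state after x; this split is not the one the pumping-lemma construction produces, and pumping y need not keep the string in L(D).

no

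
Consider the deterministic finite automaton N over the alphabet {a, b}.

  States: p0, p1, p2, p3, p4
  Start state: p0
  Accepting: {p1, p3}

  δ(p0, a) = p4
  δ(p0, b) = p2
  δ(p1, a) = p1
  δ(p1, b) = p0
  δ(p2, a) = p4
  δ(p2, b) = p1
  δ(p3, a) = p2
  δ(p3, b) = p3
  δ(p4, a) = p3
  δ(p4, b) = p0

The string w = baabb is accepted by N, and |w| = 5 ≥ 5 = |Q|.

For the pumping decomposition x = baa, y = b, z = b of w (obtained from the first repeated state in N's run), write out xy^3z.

baabbbb

xy^3z = baa·b·b·b·b = baabbbb.
Reading y = b takes N from p3 back to p3, so after x·y·y·y the machine is still in p3, and z then leads to the accepting state p3. Hence baabbbb ∈ L(N).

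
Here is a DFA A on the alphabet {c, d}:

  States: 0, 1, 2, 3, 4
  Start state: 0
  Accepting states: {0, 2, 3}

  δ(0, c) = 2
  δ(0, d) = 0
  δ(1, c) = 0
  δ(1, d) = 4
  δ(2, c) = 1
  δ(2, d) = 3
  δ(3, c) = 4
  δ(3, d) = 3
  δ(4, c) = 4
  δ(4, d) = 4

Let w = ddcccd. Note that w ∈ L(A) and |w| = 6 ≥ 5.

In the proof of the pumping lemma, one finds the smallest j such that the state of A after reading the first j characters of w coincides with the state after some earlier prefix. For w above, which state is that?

0

Run of A on w = d d c c c d:
  step 0: 0  (start)
  step 1: 0  (read d: 0→0)   ← first repeat (0 seen earlier)
  step 2: 0  (read d: 0→0)
  step 3: 2  (read c: 0→2)
  step 4: 1  (read c: 2→1)
  step 5: 0  (read c: 1→0)
  step 6: 0  (read d: 0→0)

The earliest repeat is at step j = 1: A is in 0, which it already visited at step i = 0.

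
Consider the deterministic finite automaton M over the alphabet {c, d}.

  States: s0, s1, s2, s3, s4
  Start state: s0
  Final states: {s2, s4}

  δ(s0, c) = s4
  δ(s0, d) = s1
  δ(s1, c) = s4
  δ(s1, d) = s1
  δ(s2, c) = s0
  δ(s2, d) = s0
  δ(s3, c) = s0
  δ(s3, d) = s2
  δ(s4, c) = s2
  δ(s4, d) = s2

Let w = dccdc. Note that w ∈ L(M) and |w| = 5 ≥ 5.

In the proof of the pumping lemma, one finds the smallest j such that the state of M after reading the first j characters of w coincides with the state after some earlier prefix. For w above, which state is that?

s0

Run of M on w = d c c d c:
  step 0: s0  (start)
  step 1: s1  (read d: s0→s1)
  step 2: s4  (read c: s1→s4)
  step 3: s2  (read c: s4→s2)
  step 4: s0  (read d: s2→s0)   ← first repeat (s0 seen earlier)
  step 5: s4  (read c: s0→s4)

The earliest repeat is at step j = 4: M is in s0, which it already visited at step i = 0.
The DFA has 5 states, so the proof of the pumping lemma guarantees a repeated state among the first 5+1 visited; the segment between the two visits is the pumpable y.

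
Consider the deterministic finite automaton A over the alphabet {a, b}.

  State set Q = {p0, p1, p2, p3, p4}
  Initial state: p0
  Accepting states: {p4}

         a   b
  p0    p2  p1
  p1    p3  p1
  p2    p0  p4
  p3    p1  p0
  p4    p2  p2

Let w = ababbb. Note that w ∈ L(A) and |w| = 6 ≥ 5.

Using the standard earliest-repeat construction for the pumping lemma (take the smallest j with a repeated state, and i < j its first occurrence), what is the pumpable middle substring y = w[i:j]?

State sequence: p0 -a-> p2 -b-> p4 -a-> p2 -b-> p4 -b-> p2 -b-> p4
First repeat at step 3: p2 was already visited.

So i = 1, j = 3, giving x = w[0:1] = a, y = w[1:3] = ba, z = w[3:6] = bbb.
Check: |xy| = 3 ≤ 5 and |y| = 2 ≥ 1. Reading y takes A from p2 back to p2, so every xyⁱz is accepted.
Pumping length from the standard proof: p = 5 (the number of states). The repeated state found above gives |xy| = j ≤ 5 and |y| = j − i ≥ 1.

ba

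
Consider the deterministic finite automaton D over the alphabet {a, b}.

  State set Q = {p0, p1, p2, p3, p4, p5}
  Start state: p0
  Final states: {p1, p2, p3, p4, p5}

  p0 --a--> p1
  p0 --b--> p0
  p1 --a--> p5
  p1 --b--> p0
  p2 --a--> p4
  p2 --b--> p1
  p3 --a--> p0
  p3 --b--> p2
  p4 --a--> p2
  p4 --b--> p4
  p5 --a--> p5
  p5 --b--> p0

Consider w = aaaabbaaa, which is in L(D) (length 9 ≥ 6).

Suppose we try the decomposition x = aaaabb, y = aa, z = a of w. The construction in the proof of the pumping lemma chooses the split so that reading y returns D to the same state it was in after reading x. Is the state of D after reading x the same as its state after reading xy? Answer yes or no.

no

State sequence: p0 -a-> p1 -a-> p5 -a-> p5 -a-> p5 -b-> p0 -b-> p0 -a-> p1 -a-> p5

After x (step 6): p0. After xy (step 8): p5.
They differ (p0 ≠ p5), so y is not a cycle from the state after x; this split is not the one the pumping-lemma construction produces, and pumping y need not keep the string in L(D).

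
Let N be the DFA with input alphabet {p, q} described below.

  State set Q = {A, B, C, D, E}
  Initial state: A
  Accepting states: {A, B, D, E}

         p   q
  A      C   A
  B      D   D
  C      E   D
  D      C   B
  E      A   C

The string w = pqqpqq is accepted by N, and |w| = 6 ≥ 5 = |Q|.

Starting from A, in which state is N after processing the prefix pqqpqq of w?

D

Run of N on the first 6 characters of w = p q q p q q:
  step 0: A  (start)
  step 1: C  (read p: A→C)
  step 2: D  (read q: C→D)
  step 3: B  (read q: D→B)
  step 4: D  (read p: B→D)
  step 5: B  (read q: D→B)
  step 6: D  (read q: B→D)

After reading 6 characters, N is in state D.
(This kind of state-tracing is the core of the pumping-lemma construction: with 5 states, pigeonhole forces a repeat within the first 5 steps.)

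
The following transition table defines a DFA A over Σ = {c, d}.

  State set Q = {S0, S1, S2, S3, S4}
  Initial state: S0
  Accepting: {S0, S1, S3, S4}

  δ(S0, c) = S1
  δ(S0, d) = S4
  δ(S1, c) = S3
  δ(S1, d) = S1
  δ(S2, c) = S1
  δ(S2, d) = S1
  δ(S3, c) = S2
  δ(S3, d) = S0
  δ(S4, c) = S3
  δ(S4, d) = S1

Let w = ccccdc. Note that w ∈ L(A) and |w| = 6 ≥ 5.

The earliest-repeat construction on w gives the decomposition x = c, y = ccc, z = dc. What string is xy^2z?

xy^2z = c·ccc·ccc·dc = cccccccdc.
Reading y = ccc takes A from S1 back to S1, so after x·y·y the machine is still in S1, and z then leads to the accepting state S3. Hence cccccccdc ∈ L(A).

cccccccdc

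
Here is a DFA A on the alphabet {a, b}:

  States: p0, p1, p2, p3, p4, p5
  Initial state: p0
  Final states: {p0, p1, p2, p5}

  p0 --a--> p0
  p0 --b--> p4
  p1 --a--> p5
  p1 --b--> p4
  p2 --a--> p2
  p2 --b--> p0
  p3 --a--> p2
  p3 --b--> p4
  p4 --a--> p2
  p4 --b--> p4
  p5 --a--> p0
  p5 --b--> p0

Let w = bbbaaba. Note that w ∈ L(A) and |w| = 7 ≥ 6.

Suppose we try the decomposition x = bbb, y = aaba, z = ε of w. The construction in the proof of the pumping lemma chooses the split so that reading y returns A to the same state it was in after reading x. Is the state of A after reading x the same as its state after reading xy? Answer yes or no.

State sequence: p0 -b-> p4 -b-> p4 -b-> p4 -a-> p2 -a-> p2 -b-> p0 -a-> p0

After x (step 3): p4. After xy (step 7): p0.
They differ (p4 ≠ p0), so y is not a cycle from the state after x; this split is not the one the pumping-lemma construction produces, and pumping y need not keep the string in L(A).

no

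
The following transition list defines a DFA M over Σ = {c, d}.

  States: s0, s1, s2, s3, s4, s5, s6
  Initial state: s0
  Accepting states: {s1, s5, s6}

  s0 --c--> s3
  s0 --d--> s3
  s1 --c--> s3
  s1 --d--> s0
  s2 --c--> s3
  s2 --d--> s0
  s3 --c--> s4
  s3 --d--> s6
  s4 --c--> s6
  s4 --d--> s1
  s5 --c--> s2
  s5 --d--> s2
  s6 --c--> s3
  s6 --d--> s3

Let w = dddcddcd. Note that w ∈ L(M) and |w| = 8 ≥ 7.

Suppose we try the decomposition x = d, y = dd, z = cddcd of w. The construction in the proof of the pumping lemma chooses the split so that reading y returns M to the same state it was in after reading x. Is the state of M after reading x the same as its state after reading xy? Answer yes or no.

yes

Run of M on the first 3 characters of w = d d d:
  step 0: s0  (start)
  step 1: s3  (read d: s0→s3)
  step 2: s6  (read d: s3→s6)
  step 3: s3  (read d: s6→s3)

After x (step 1): s3. After xy (step 3): s3.
They match, so y = dd drives M around a cycle from s3 back to itself; pumping y any number of times keeps M in s3 before reading z, and xyⁱz ∈ L(M) for every i ≥ 0.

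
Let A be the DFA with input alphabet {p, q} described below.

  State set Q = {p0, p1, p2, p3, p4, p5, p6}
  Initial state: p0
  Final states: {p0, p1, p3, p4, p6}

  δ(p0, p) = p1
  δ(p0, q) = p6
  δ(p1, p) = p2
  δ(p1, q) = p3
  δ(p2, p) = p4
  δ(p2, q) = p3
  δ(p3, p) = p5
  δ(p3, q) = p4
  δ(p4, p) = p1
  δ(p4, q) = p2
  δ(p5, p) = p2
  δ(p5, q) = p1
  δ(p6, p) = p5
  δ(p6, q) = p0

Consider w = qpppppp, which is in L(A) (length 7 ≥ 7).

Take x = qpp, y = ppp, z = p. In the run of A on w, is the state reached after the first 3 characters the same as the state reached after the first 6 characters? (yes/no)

yes

State sequence: p0 -q-> p6 -p-> p5 -p-> p2 -p-> p4 -p-> p1 -p-> p2

After x (step 3): p2. After xy (step 6): p2.
They match, so y = ppp drives A around a cycle from p2 back to itself; pumping y any number of times keeps A in p2 before reading z, and xyⁱz ∈ L(A) for every i ≥ 0.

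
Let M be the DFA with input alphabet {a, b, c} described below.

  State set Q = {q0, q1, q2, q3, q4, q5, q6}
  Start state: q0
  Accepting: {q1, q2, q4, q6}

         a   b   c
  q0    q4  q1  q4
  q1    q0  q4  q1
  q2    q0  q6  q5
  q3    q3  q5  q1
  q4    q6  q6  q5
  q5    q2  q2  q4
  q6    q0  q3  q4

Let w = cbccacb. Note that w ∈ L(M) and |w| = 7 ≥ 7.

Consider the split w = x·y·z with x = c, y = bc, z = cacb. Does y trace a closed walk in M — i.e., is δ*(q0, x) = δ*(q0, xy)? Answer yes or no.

Run of M on the first 3 characters of w = c b c:
  step 0: q0  (start)
  step 1: q4  (read c: q0→q4)
  step 2: q6  (read b: q4→q6)
  step 3: q4  (read c: q6→q4)

After x (step 1): q4. After xy (step 3): q4.
They match, so y = bc drives M around a cycle from q4 back to itself; pumping y any number of times keeps M in q4 before reading z, and xyⁱz ∈ L(M) for every i ≥ 0.

yes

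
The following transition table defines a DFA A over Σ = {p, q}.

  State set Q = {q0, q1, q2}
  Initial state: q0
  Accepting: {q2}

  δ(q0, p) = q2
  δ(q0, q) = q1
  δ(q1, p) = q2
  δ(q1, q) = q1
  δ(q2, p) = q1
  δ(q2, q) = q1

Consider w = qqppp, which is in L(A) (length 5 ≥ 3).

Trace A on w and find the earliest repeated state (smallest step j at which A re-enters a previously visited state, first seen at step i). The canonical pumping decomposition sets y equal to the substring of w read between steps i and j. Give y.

Run of A on w = q q p p p:
  step 0: q0  (start)
  step 1: q1  (read q: q0→q1)
  step 2: q1  (read q: q1→q1)   ← first repeat (q1 seen earlier)
  step 3: q2  (read p: q1→q2)
  step 4: q1  (read p: q2→q1)
  step 5: q2  (read p: q1→q2)

So i = 1, j = 2, giving x = w[0:1] = q, y = w[1:2] = q, z = w[2:5] = ppp.
Check: |xy| = 2 ≤ 3 and |y| = 1 ≥ 1. Reading y takes A from q1 back to q1, so every xyⁱz is accepted.

q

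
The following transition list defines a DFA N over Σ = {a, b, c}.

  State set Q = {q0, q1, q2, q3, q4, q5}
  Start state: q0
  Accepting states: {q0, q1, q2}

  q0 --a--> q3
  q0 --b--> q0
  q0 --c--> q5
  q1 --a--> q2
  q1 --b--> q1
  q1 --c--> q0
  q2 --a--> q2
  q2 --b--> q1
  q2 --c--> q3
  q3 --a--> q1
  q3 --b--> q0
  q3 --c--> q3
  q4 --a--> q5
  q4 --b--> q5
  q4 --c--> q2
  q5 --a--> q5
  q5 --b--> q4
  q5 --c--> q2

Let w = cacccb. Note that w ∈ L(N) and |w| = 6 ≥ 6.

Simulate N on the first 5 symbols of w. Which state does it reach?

q3

Run of N on the first 5 characters of w = c a c c c:
  step 0: q0  (start)
  step 1: q5  (read c: q0→q5)
  step 2: q5  (read a: q5→q5)
  step 3: q2  (read c: q5→q2)
  step 4: q3  (read c: q2→q3)
  step 5: q3  (read c: q3→q3)

After reading 5 characters, N is in state q3.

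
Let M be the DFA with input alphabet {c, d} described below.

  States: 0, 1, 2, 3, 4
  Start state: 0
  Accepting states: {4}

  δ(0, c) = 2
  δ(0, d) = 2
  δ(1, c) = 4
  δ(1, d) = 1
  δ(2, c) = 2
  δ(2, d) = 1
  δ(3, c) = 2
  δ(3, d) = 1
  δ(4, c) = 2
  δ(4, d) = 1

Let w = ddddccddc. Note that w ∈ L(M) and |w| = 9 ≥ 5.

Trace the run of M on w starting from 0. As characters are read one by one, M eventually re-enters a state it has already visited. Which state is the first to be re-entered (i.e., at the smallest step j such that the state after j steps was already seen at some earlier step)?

State sequence: 0 -d-> 2 -d-> 1 -d-> 1 -d-> 1 -c-> 4 -c-> 2 -d-> 1 -d-> 1 -c-> 4
First repeat at step 3: 1 was already visited.

The earliest repeat is at step j = 3: M is in 1, which it already visited at step i = 2.

1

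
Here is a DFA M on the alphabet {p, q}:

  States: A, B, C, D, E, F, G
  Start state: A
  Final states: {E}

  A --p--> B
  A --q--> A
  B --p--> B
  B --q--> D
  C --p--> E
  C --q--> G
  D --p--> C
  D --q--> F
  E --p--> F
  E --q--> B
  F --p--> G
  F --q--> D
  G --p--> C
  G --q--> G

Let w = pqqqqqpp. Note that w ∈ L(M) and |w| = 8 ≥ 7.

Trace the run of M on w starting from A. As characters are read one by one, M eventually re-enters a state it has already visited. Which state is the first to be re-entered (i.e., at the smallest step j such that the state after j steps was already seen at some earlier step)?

D

Run of M on w = p q q q q q p p:
  step 0: A  (start)
  step 1: B  (read p: A→B)
  step 2: D  (read q: B→D)
  step 3: F  (read q: D→F)
  step 4: D  (read q: F→D)   ← first repeat (D seen earlier)
  step 5: F  (read q: D→F)
  step 6: D  (read q: F→D)
  step 7: C  (read p: D→C)
  step 8: E  (read p: C→E)

The earliest repeat is at step j = 4: M is in D, which it already visited at step i = 2.
The DFA has 7 states, so the proof of the pumping lemma guarantees a repeated state among the first 7+1 visited; the segment between the two visits is the pumpable y.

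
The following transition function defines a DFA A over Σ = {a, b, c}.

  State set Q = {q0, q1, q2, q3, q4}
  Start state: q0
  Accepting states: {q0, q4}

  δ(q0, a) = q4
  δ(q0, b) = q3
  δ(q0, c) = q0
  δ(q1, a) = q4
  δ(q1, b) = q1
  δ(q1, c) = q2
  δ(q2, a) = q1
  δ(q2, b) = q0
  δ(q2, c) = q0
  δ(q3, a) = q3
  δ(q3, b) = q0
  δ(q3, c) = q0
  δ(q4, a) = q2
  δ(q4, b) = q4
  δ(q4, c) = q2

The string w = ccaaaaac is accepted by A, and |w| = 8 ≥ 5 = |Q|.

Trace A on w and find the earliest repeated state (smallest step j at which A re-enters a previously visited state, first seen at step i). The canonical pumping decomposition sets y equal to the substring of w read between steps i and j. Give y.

c

Run of A on w = c c a a a a a c:
  step 0: q0  (start)
  step 1: q0  (read c: q0→q0)   ← first repeat (q0 seen earlier)
  step 2: q0  (read c: q0→q0)
  step 3: q4  (read a: q0→q4)
  step 4: q2  (read a: q4→q2)
  step 5: q1  (read a: q2→q1)
  step 6: q4  (read a: q1→q4)
  step 7: q2  (read a: q4→q2)
  step 8: q0  (read c: q2→q0)

So i = 0, j = 1, giving x = w[0:0] = ε, y = w[0:1] = c, z = w[1:8] = caaaaac.
Check: |xy| = 1 ≤ 5 and |y| = 1 ≥ 1. Reading y takes A from q0 back to q0, so every xyⁱz is accepted.
With |Q| = 5, pigeonhole forces a state repeat no later than step 5; the substring read between the first and second visits to that state can be pumped.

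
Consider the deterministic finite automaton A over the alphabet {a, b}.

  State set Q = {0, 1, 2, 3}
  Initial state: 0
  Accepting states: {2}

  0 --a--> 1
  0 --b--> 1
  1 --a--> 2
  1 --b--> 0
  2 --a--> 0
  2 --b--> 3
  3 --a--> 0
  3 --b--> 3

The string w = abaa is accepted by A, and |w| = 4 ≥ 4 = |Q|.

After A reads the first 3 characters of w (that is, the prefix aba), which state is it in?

1

State sequence: 0 -a-> 1 -b-> 0 -a-> 1

After reading 3 characters, A is in state 1.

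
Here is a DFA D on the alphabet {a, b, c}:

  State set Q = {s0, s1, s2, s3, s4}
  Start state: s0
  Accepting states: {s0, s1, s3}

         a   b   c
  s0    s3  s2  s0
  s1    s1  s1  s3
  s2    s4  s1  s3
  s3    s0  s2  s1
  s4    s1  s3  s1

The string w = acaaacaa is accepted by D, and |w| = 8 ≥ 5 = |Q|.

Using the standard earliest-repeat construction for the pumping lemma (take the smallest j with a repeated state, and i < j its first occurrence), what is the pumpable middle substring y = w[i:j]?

a

Run of D on w = a c a a a c a a:
  step 0: s0  (start)
  step 1: s3  (read a: s0→s3)
  step 2: s1  (read c: s3→s1)
  step 3: s1  (read a: s1→s1)   ← first repeat (s1 seen earlier)
  step 4: s1  (read a: s1→s1)
  step 5: s1  (read a: s1→s1)
  step 6: s3  (read c: s1→s3)
  step 7: s0  (read a: s3→s0)
  step 8: s3  (read a: s0→s3)

So i = 2, j = 3, giving x = w[0:2] = ac, y = w[2:3] = a, z = w[3:8] = aacaa.
Check: |xy| = 3 ≤ 5 and |y| = 1 ≥ 1. Reading y takes D from s1 back to s1, so every xyⁱz is accepted.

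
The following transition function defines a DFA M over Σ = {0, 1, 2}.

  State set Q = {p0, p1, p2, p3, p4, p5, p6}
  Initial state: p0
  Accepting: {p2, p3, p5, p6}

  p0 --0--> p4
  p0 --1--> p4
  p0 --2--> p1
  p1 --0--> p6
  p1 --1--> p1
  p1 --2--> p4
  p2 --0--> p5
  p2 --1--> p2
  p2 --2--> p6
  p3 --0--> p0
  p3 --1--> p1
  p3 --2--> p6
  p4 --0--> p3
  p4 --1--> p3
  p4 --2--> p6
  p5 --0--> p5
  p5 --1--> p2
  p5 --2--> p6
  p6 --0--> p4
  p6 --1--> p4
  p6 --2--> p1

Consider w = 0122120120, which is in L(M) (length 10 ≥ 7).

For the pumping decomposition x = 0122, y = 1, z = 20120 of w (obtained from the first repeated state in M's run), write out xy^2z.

xy^2z = 0122·1·1·20120 = 01221120120.
Reading y = 1 takes M from p1 back to p1, so after x·y·y the machine is still in p1, and z then leads to the accepting state p3. Hence 01221120120 ∈ L(M).

01221120120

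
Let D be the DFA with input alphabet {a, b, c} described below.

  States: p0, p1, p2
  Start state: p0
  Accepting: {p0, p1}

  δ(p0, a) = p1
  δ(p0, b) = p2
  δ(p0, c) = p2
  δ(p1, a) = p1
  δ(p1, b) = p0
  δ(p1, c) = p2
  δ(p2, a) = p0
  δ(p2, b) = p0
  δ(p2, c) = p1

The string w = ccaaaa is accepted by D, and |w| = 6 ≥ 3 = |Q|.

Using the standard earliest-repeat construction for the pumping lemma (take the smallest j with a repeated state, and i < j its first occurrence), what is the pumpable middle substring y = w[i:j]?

State sequence: p0 -c-> p2 -c-> p1 -a-> p1 -a-> p1 -a-> p1 -a-> p1
First repeat at step 3: p1 was already visited.

So i = 2, j = 3, giving x = w[0:2] = cc, y = w[2:3] = a, z = w[3:6] = aaa.
Check: |xy| = 3 ≤ 3 and |y| = 1 ≥ 1. Reading y takes D from p1 back to p1, so every xyⁱz is accepted.
With |Q| = 3, pigeonhole forces a state repeat no later than step 3; the substring read between the first and second visits to that state can be pumped.

a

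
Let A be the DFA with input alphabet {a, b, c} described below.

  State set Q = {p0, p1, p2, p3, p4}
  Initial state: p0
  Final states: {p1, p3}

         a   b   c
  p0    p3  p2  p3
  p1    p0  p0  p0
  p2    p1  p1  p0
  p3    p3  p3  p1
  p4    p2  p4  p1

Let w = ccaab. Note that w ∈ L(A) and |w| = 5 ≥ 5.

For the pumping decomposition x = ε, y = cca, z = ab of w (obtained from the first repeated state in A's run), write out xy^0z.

ab

xy⁰z = xz = ε·ab = ab.
Reading y = cca takes A from p0 back to p0, so after x the machine is still in p0, and z then leads to the accepting state p3. Hence ab ∈ L(A).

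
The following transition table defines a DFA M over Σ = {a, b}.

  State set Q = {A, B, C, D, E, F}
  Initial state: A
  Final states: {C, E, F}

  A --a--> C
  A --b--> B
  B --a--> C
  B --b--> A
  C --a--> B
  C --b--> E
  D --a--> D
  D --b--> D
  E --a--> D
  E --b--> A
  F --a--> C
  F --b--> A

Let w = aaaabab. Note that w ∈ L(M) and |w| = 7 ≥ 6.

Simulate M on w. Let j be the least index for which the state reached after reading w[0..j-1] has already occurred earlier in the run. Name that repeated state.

Run of M on w = a a a a b a b:
  step 0: A  (start)
  step 1: C  (read a: A→C)
  step 2: B  (read a: C→B)
  step 3: C  (read a: B→C)   ← first repeat (C seen earlier)
  step 4: B  (read a: C→B)
  step 5: A  (read b: B→A)
  step 6: C  (read a: A→C)
  step 7: E  (read b: C→E)

The earliest repeat is at step j = 3: M is in C, which it already visited at step i = 1.
Pumping length from the standard proof: p = 6 (the number of states). The repeated state found above gives |xy| = j ≤ 6 and |y| = j − i ≥ 1.

C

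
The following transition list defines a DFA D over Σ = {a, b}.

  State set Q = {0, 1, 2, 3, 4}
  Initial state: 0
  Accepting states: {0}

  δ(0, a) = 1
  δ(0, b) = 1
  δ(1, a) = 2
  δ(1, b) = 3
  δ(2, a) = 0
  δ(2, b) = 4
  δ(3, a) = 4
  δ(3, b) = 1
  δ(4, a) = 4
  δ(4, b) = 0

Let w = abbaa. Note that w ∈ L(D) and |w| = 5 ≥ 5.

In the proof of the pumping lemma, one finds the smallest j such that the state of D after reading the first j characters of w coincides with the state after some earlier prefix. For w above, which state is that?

1

Run of D on w = a b b a a:
  step 0: 0  (start)
  step 1: 1  (read a: 0→1)
  step 2: 3  (read b: 1→3)
  step 3: 1  (read b: 3→1)   ← first repeat (1 seen earlier)
  step 4: 2  (read a: 1→2)
  step 5: 0  (read a: 2→0)

The earliest repeat is at step j = 3: D is in 1, which it already visited at step i = 1.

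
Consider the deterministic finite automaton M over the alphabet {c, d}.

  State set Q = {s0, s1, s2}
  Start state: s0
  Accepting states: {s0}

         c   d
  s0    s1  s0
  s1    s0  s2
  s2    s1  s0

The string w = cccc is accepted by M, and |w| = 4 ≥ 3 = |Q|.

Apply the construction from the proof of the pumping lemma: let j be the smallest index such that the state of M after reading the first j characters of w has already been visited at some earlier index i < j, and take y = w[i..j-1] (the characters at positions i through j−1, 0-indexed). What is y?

cc

Run of M on w = c c c c:
  step 0: s0  (start)
  step 1: s1  (read c: s0→s1)
  step 2: s0  (read c: s1→s0)   ← first repeat (s0 seen earlier)
  step 3: s1  (read c: s0→s1)
  step 4: s0  (read c: s1→s0)

So i = 0, j = 2, giving x = w[0:0] = ε, y = w[0:2] = cc, z = w[2:4] = cc.
Check: |xy| = 2 ≤ 3 and |y| = 2 ≥ 1. Reading y takes M from s0 back to s0, so every xyⁱz is accepted.
Pumping length from the standard proof: p = 3 (the number of states). The repeated state found above gives |xy| = j ≤ 3 and |y| = j − i ≥ 1.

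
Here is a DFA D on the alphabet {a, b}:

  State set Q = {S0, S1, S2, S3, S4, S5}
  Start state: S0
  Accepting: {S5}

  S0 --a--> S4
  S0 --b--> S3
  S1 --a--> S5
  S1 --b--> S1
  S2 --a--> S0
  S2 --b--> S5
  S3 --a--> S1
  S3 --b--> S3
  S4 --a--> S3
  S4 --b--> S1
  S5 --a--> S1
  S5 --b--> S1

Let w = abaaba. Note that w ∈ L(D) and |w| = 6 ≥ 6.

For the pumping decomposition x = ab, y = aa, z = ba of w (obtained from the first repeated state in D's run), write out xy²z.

abaaaaba

xy^2z = ab·aa·aa·ba = abaaaaba.
Reading y = aa takes D from S1 back to S1, so after x·y·y the machine is still in S1, and z then leads to the accepting state S5. Hence abaaaaba ∈ L(D).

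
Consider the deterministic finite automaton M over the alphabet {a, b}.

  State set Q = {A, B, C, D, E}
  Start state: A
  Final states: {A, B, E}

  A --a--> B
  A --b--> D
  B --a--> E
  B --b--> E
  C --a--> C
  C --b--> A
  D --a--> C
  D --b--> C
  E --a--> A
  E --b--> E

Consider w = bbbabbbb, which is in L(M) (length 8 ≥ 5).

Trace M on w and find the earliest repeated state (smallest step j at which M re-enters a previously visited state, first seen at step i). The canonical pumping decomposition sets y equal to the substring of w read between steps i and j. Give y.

bbb

State sequence: A -b-> D -b-> C -b-> A -a-> B -b-> E -b-> E -b-> E -b-> E
First repeat at step 3: A was already visited.

So i = 0, j = 3, giving x = w[0:0] = ε, y = w[0:3] = bbb, z = w[3:8] = abbbb.
Check: |xy| = 3 ≤ 5 and |y| = 3 ≥ 1. Reading y takes M from A back to A, so every xyⁱz is accepted.
Pumping length from the standard proof: p = 5 (the number of states). The repeated state found above gives |xy| = j ≤ 5 and |y| = j − i ≥ 1.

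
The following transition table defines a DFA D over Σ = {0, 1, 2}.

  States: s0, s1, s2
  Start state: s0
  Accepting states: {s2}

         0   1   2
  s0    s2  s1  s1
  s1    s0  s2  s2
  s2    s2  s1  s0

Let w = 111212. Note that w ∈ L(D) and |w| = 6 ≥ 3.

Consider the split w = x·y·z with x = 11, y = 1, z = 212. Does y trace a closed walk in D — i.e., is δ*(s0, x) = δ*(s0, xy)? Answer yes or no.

State sequence: s0 -1-> s1 -1-> s2 -1-> s1

After x (step 2): s2. After xy (step 3): s1.
They differ (s2 ≠ s1), so y is not a cycle from the state after x; this split is not the one the pumping-lemma construction produces, and pumping y need not keep the string in L(D).

no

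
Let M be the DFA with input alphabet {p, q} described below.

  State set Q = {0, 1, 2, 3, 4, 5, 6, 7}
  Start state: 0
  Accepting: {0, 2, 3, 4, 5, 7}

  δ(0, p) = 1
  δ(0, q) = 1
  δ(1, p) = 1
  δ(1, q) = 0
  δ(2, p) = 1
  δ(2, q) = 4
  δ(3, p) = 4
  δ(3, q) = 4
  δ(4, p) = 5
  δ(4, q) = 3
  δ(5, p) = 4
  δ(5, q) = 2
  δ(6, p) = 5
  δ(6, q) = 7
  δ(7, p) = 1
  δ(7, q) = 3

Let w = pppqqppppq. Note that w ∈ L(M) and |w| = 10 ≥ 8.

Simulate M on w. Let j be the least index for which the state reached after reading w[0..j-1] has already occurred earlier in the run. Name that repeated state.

State sequence: 0 -p-> 1 -p-> 1 -p-> 1 -q-> 0 -q-> 1 -p-> 1 -p-> 1 -p-> 1 -p-> 1 -q-> 0
First repeat at step 2: 1 was already visited.

The earliest repeat is at step j = 2: M is in 1, which it already visited at step i = 1.
With |Q| = 8, pigeonhole forces a state repeat no later than step 8; the substring read between the first and second visits to that state can be pumped.

1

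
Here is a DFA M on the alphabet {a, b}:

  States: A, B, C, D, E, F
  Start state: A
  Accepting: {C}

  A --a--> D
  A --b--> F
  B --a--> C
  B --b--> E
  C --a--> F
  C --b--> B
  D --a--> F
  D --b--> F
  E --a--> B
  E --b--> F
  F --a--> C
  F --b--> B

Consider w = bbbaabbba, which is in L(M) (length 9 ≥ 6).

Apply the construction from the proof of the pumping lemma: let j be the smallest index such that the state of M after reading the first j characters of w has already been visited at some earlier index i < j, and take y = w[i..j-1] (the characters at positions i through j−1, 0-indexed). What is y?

ba

Run of M on w = b b b a a b b b a:
  step 0: A  (start)
  step 1: F  (read b: A→F)
  step 2: B  (read b: F→B)
  step 3: E  (read b: B→E)
  step 4: B  (read a: E→B)   ← first repeat (B seen earlier)
  step 5: C  (read a: B→C)
  step 6: B  (read b: C→B)
  step 7: E  (read b: B→E)
  step 8: F  (read b: E→F)
  step 9: C  (read a: F→C)

So i = 2, j = 4, giving x = w[0:2] = bb, y = w[2:4] = ba, z = w[4:9] = abbba.
Check: |xy| = 4 ≤ 6 and |y| = 2 ≥ 1. Reading y takes M from B back to B, so every xyⁱz is accepted.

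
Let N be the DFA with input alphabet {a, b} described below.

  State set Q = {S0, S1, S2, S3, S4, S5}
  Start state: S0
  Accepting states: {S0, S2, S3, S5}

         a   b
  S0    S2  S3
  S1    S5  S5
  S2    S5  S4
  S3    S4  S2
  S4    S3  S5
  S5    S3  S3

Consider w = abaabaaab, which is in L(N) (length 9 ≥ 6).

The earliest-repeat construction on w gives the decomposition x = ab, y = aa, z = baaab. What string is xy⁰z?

abbaaab

xy⁰z = xz = ab·baaab = abbaaab.
Reading y = aa takes N from S4 back to S4, so after x the machine is still in S4, and z then leads to the accepting state S2. Hence abbaaab ∈ L(N).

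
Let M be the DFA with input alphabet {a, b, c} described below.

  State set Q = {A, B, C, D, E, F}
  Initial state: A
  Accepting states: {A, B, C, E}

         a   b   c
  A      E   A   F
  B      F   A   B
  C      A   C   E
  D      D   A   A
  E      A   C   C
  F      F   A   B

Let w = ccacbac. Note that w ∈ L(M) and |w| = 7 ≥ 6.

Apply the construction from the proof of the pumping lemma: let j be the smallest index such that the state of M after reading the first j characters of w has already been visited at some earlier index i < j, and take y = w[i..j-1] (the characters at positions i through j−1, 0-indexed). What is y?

ca

State sequence: A -c-> F -c-> B -a-> F -c-> B -b-> A -a-> E -c-> C
First repeat at step 3: F was already visited.

So i = 1, j = 3, giving x = w[0:1] = c, y = w[1:3] = ca, z = w[3:7] = cbac.
Check: |xy| = 3 ≤ 6 and |y| = 2 ≥ 1. Reading y takes M from F back to F, so every xyⁱz is accepted.
Since M has 6 states, any run of length ≥ 6 visits 6+1 states, so by pigeonhole some state repeats within the first 6 steps — that repeat gives the pumpable loop.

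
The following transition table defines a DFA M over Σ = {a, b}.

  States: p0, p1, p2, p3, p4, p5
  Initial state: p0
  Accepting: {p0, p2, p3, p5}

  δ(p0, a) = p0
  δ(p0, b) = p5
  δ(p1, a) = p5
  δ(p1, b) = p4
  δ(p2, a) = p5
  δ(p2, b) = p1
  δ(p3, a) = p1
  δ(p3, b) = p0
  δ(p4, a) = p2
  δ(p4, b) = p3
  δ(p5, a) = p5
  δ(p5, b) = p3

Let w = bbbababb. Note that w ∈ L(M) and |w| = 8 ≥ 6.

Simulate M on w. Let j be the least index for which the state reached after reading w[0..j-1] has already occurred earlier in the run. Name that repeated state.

Run of M on w = b b b a b a b b:
  step 0: p0  (start)
  step 1: p5  (read b: p0→p5)
  step 2: p3  (read b: p5→p3)
  step 3: p0  (read b: p3→p0)   ← first repeat (p0 seen earlier)
  step 4: p0  (read a: p0→p0)
  step 5: p5  (read b: p0→p5)
  step 6: p5  (read a: p5→p5)
  step 7: p3  (read b: p5→p3)
  step 8: p0  (read b: p3→p0)

The earliest repeat is at step j = 3: M is in p0, which it already visited at step i = 0.
The DFA has 6 states, so the proof of the pumping lemma guarantees a repeated state among the first 6+1 visited; the segment between the two visits is the pumpable y.

p0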